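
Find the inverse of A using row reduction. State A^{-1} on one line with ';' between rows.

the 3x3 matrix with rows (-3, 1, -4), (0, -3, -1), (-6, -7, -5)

Gauss-Jordan on [A | I]:
R1 <- (1/-3)*R1:  [    1  -1/3   4/3  |  -1/3     0     0 ]
R3 <- R3 - (-6)*R1:  [  0  -9   3  |  -2   0   1 ]
R2 <- (1/-3)*R2:  [    0     1   1/3  |     0  -1/3     0 ]
R1 <- R1 - (-1/3)*R2:  [    1     0  13/9  |  -1/3  -1/9     0 ]
R3 <- R3 - (-9)*R2:  [  0   0   6  |  -2  -3   1 ]
R3 <- (1/6)*R3:  [    0     0     1  |  -1/3  -1/2   1/6 ]
R1 <- R1 - (13/9)*R3:  [      1       0       0  |    4/27   11/18  -13/54 ]
R2 <- R2 - (1/3)*R3:  [     0      1      0  |    1/9   -1/6  -1/18 ]
Right block of [I | A^{-1}] is the inverse:
[ 4/27  11/18  -13/54 ]
[  1/9   -1/6   -1/18 ]
[ -1/3   -1/2     1/6 ]

inverse = [4/27 11/18 -13/54; 1/9 -1/6 -1/18; -1/3 -1/2 1/6]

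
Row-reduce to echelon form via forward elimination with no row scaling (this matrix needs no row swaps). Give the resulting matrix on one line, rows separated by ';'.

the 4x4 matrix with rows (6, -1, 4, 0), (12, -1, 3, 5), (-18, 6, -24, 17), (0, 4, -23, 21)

REF = [6 -1 4 0; 0 1 -5 5; 0 0 3 2; 0 0 0 3]

Forward elimination:
R2 <- R2 - (2)*R1:  [  0   1  -5   5 ]
R3 <- R3 - (-3)*R1:  [   0    3  -12   17 ]
R3 <- R3 - (3)*R2:  [ 0  0  3  2 ]
R4 <- R4 - (4)*R2:  [  0   0  -3   1 ]
R4 <- R4 - (-1)*R3:  [ 0  0  0  3 ]
Row echelon form:
[ 6  -1   4  0 ]
[ 0   1  -5  5 ]
[ 0   0   3  2 ]
[ 0   0   0  3 ]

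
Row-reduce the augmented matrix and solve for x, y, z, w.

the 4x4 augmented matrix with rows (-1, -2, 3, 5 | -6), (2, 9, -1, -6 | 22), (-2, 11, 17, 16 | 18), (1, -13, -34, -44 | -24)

(2, 2, 0, 0)

Forward elimination on [A|b]:
R2 <- R2 - (-2)*R1:  [  0   5   5   4  10 ]
R3 <- R3 - (2)*R1:  [  0  15  11   6  30 ]
R4 <- R4 - (-1)*R1:  [   0  -15  -31  -39  -30 ]
R3 <- R3 - (3)*R2:  [  0   0  -4  -6   0 ]
R4 <- R4 - (-3)*R2:  [   0    0  -16  -27    0 ]
R4 <- R4 - (4)*R3:  [  0   0   0  -3   0 ]
Row echelon form:
[ -1  -2   3   5  |  -6 ]
[  0   5   5   4  |  10 ]
[  0   0  -4  -6  |   0 ]
[  0   0   0  -3  |   0 ]
Back-substitution:
w = (0) / -3 = 0
z = (0 - (-6)*(0)) / -4 = 0
y = (10 - (5)*(0) - (4)*(0)) / 5 = 2
x = (-6 - (-2)*(2) - (3)*(0) - (5)*(0)) / -1 = 2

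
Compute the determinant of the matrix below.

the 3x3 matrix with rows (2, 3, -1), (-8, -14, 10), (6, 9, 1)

Forward elimination:
R2 <- R2 - (-4)*R1:  [  0  -2   6 ]
R3 <- R3 - (3)*R1:  [ 0  0  4 ]
Upper-triangular form:
[ 2   3  -1 ]
[ 0  -2   6 ]
[ 0   0   4 ]
det(A) = (-1)^0 * (2) * (-2) * (4) = -16  (0 row swaps -> sign +1)

det(A) = -16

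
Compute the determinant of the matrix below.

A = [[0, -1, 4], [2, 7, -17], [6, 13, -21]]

Forward elimination:
R1 <-> R2   (pivot in column 1 was zero)
[ 2   7  -17 ]
[ 0  -1    4 ]
[ 6  13  -21 ]
R3 <- R3 - (3)*R1:  [  0  -8  30 ]
R3 <- R3 - (8)*R2:  [  0   0  -2 ]
Upper-triangular form:
[ 2   7  -17 ]
[ 0  -1    4 ]
[ 0   0   -2 ]
det(A) = (-1)^1 * (2) * (-1) * (-2) = -4  (1 row swap -> sign -1)

det(A) = -4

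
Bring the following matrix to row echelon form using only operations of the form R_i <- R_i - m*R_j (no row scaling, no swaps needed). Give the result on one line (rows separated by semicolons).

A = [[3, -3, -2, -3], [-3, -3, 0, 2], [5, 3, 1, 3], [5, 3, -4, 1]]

REF = [3 -3 -2 -3; 0 -6 -2 -1; 0 0 5/3 20/3; 0 0 0 18]

Forward elimination:
R2 <- R2 - (-1)*R1:  [  0  -6  -2  -1 ]
R3 <- R3 - (5/3)*R1:  [    0     8  13/3     8 ]
R4 <- R4 - (5/3)*R1:  [    0     8  -2/3     6 ]
R3 <- R3 - (-4/3)*R2:  [    0     0   5/3  20/3 ]
R4 <- R4 - (-4/3)*R2:  [     0      0  -10/3   14/3 ]
R4 <- R4 - (-2)*R3:  [  0   0   0  18 ]
Row echelon form:
[ 3  -3   -2    -3 ]
[ 0  -6   -2    -1 ]
[ 0   0  5/3  20/3 ]
[ 0   0    0    18 ]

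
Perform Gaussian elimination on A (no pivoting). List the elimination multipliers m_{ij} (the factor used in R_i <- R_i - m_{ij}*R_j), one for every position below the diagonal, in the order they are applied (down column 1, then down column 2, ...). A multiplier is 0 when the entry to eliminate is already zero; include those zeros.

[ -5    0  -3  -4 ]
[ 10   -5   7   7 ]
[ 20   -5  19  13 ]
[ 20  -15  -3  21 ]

multipliers: -2, -4, -4, 1, 3, -3

Forward elimination:
R2 <- R2 - (-2)*R1:  [  0  -5   1  -1 ]
R3 <- R3 - (-4)*R1:  [  0  -5   7  -3 ]
R4 <- R4 - (-4)*R1:  [   0  -15  -15    5 ]
R3 <- R3 - (1)*R2:  [  0   0   6  -2 ]
R4 <- R4 - (3)*R2:  [   0    0  -18    8 ]
R4 <- R4 - (-3)*R3:  [ 0  0  0  2 ]
Multipliers (in order of application): m_{21} = -2, m_{31} = -4, m_{41} = -4, m_{32} = 1, m_{42} = 3, m_{43} = -3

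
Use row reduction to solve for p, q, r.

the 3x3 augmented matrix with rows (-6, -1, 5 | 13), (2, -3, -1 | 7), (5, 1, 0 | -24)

Forward elimination on [A|b]:
R2 <- R2 - (-1/3)*R1:  [     0  -10/3    2/3   34/3 ]
R3 <- R3 - (-5/6)*R1:  [     0    1/6   25/6  -79/6 ]
R3 <- R3 - (-1/20)*R2:  [     0      0   21/5  -63/5 ]
Row echelon form:
[ -6     -1     5  |     13 ]
[  0  -10/3   2/3  |   34/3 ]
[  0      0  21/5  |  -63/5 ]
Back-substitution:
r = (-63/5) / (21/5) = -3
q = (34/3 - (2/3)*(-3)) / (-10/3) = -4
p = (13 - (-1)*(-4) - (5)*(-3)) / -6 = -4

(-4, -4, -3)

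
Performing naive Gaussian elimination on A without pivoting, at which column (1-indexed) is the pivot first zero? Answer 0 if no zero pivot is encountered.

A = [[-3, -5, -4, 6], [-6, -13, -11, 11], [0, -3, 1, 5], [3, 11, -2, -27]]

Naive forward elimination:
R2 <- R2 - (2)*R1:  [  0  -3  -3  -1 ]
R4 <- R4 - (-1)*R1:  [   0    6   -6  -21 ]
R3 <- R3 - (1)*R2:  [ 0  0  4  6 ]
R4 <- R4 - (-2)*R2:  [   0    0  -12  -23 ]
R4 <- R4 - (-3)*R3:  [  0   0   0  -5 ]
All pivots nonzero; naive elimination completes without hitting a zero pivot.

first zero-pivot column = 0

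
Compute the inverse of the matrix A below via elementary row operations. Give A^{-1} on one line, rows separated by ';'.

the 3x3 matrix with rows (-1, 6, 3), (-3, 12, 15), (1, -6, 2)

inverse = [19/5 -1 9/5; 7/10 -1/6 1/5; 1/5 0 1/5]

Gauss-Jordan on [A | I]:
R1 <- (1/-1)*R1:  [  1  -6  -3  |  -1   0   0 ]
R2 <- R2 - (-3)*R1:  [  0  -6   6  |  -3   1   0 ]
R3 <- R3 - (1)*R1:  [ 0  0  5  |  1  0  1 ]
R2 <- (1/-6)*R2:  [    0     1    -1  |   1/2  -1/6     0 ]
R1 <- R1 - (-6)*R2:  [  1   0  -9  |   2  -1   0 ]
R3 <- (1/5)*R3:  [   0    0    1  |  1/5    0  1/5 ]
R1 <- R1 - (-9)*R3:  [    1     0     0  |  19/5    -1   9/5 ]
R2 <- R2 - (-1)*R3:  [    0     1     0  |  7/10  -1/6   1/5 ]
Right block of [I | A^{-1}] is the inverse:
[ 19/5    -1  9/5 ]
[ 7/10  -1/6  1/5 ]
[  1/5     0  1/5 ]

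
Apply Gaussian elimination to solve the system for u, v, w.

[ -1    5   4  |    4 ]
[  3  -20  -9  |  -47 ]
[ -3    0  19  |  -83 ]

(-4, 4, -5)

Forward elimination on [A|b]:
R2 <- R2 - (-3)*R1:  [   0   -5    3  -35 ]
R3 <- R3 - (3)*R1:  [   0  -15    7  -95 ]
R3 <- R3 - (3)*R2:  [  0   0  -2  10 ]
Row echelon form:
[ -1   5   4  |    4 ]
[  0  -5   3  |  -35 ]
[  0   0  -2  |   10 ]
Back-substitution:
w = (10) / -2 = -5
v = (-35 - (3)*(-5)) / -5 = 4
u = (4 - (5)*(4) - (4)*(-5)) / -1 = -4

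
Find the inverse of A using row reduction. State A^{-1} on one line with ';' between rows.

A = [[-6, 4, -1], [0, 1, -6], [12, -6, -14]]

inverse = [-25/12 31/12 -23/24; -3 4 -3/2; -1/2 1/2 -1/4]

Gauss-Jordan on [A | I]:
R1 <- (1/-6)*R1:  [    1  -2/3   1/6  |  -1/6     0     0 ]
R3 <- R3 - (12)*R1:  [   0    2  -16  |    2    0    1 ]
R1 <- R1 - (-2/3)*R2:  [     1      0  -23/6  |   -1/6    2/3      0 ]
R3 <- R3 - (2)*R2:  [  0   0  -4  |   2  -2   1 ]
R3 <- (1/-4)*R3:  [    0     0     1  |  -1/2   1/2  -1/4 ]
R1 <- R1 - (-23/6)*R3:  [      1       0       0  |  -25/12   31/12  -23/24 ]
R2 <- R2 - (-6)*R3:  [    0     1     0  |    -3     4  -3/2 ]
Right block of [I | A^{-1}] is the inverse:
[ -25/12  31/12  -23/24 ]
[     -3      4    -3/2 ]
[   -1/2    1/2    -1/4 ]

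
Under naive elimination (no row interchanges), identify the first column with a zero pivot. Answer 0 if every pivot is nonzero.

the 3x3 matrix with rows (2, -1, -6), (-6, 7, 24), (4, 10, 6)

first zero-pivot column = 3

Naive forward elimination:
R2 <- R2 - (-3)*R1:  [ 0  4  6 ]
R3 <- R3 - (2)*R1:  [  0  12  18 ]
R3 <- R3 - (3)*R2:  [ 0  0  0 ]
Matrix at this point:
[ 2  -1  -6 ]
[ 0   4   6 ]
[ 0   0   0 ]
Pivot entry (3,3) in the last row is zero and there are no rows below to swap with -> zero pivot in column 3 (A is singular).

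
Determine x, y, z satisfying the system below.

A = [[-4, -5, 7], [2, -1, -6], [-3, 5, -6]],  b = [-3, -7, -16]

(3, 1, 2)

Forward elimination on [A|b]:
R2 <- R2 - (-1/2)*R1:  [     0   -7/2   -5/2  -17/2 ]
R3 <- R3 - (3/4)*R1:  [     0   35/4  -45/4  -55/4 ]
R3 <- R3 - (-5/2)*R2:  [     0      0  -35/2    -35 ]
Row echelon form:
[ -4    -5      7  |     -3 ]
[  0  -7/2   -5/2  |  -17/2 ]
[  0     0  -35/2  |    -35 ]
Back-substitution:
z = (-35) / (-35/2) = 2
y = (-17/2 - (-5/2)*(2)) / (-7/2) = 1
x = (-3 - (-5)*(1) - (7)*(2)) / -4 = 3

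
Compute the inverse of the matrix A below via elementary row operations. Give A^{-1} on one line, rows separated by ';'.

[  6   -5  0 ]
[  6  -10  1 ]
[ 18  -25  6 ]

Gauss-Jordan on [A | I]:
R1 <- (1/6)*R1:  [    1  -5/6     0  |   1/6     0     0 ]
R2 <- R2 - (6)*R1:  [  0  -5   1  |  -1   1   0 ]
R3 <- R3 - (18)*R1:  [   0  -10    6  |   -3    0    1 ]
R2 <- (1/-5)*R2:  [    0     1  -1/5  |   1/5  -1/5     0 ]
R1 <- R1 - (-5/6)*R2:  [    1     0  -1/6  |   1/3  -1/6     0 ]
R3 <- R3 - (-10)*R2:  [  0   0   4  |  -1  -2   1 ]
R3 <- (1/4)*R3:  [    0     0     1  |  -1/4  -1/2   1/4 ]
R1 <- R1 - (-1/6)*R3:  [    1     0     0  |  7/24  -1/4  1/24 ]
R2 <- R2 - (-1/5)*R3:  [     0      1      0  |   3/20  -3/10   1/20 ]
Right block of [I | A^{-1}] is the inverse:
[ 7/24   -1/4  1/24 ]
[ 3/20  -3/10  1/20 ]
[ -1/4   -1/2   1/4 ]

inverse = [7/24 -1/4 1/24; 3/20 -3/10 1/20; -1/4 -1/2 1/4]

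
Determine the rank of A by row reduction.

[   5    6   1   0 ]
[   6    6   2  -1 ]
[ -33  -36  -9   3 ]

rank(A) = 2

Row reduction:
R2 <- R2 - (6/5)*R1:  [    0  -6/5   4/5    -1 ]
R3 <- R3 - (-33/5)*R1:  [     0   18/5  -12/5      3 ]
R3 <- R3 - (-3)*R2:  [ 0  0  0  0 ]
Row echelon form:
[ 5     6    1   0 ]
[ 0  -6/5  4/5  -1 ]
[ 0     0    0   0 ]
Nonzero rows / pivot columns: 2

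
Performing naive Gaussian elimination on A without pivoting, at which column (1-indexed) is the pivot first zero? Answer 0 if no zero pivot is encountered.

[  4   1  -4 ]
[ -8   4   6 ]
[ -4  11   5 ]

Naive forward elimination:
R2 <- R2 - (-2)*R1:  [  0   6  -2 ]
R3 <- R3 - (-1)*R1:  [  0  12   1 ]
R3 <- R3 - (2)*R2:  [ 0  0  5 ]
All pivots nonzero; naive elimination completes without hitting a zero pivot.

first zero-pivot column = 0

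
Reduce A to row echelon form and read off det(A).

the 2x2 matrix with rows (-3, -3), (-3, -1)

det(A) = -6

Forward elimination:
R2 <- R2 - (1)*R1:  [ 0  2 ]
Upper-triangular form:
[ -3  -3 ]
[  0   2 ]
det(A) = (-1)^0 * (-3) * (2) = -6  (0 row swaps -> sign +1)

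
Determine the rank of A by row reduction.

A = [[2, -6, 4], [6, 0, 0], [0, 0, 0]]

Row reduction:
R2 <- R2 - (3)*R1:  [   0   18  -12 ]
Row echelon form:
[ 2  -6    4 ]
[ 0  18  -12 ]
[ 0   0    0 ]
Nonzero rows / pivot columns: 2

rank(A) = 2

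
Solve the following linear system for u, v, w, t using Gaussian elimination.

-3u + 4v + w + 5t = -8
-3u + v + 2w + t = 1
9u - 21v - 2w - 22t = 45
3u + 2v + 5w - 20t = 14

Forward elimination on [A|b]:
R2 <- R2 - (1)*R1:  [  0  -3   1  -4   9 ]
R3 <- R3 - (-3)*R1:  [  0  -9   1  -7  21 ]
R4 <- R4 - (-1)*R1:  [   0    6    6  -15    6 ]
R3 <- R3 - (3)*R2:  [  0   0  -2   5  -6 ]
R4 <- R4 - (-2)*R2:  [   0    0    8  -23   24 ]
R4 <- R4 - (-4)*R3:  [  0   0   0  -3   0 ]
Row echelon form:
[ -3   4   1   5  |  -8 ]
[  0  -3   1  -4  |   9 ]
[  0   0  -2   5  |  -6 ]
[  0   0   0  -3  |   0 ]
Back-substitution:
t = (0) / -3 = 0
w = (-6 - (5)*(0)) / -2 = 3
v = (9 - (1)*(3) - (-4)*(0)) / -3 = -2
u = (-8 - (4)*(-2) - (1)*(3) - (5)*(0)) / -3 = 1

(1, -2, 3, 0)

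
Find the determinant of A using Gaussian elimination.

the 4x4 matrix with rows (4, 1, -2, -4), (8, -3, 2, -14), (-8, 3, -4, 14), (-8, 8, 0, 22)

det(A) = 80

Forward elimination:
R2 <- R2 - (2)*R1:  [  0  -5   6  -6 ]
R3 <- R3 - (-2)*R1:  [  0   5  -8   6 ]
R4 <- R4 - (-2)*R1:  [  0  10  -4  14 ]
R3 <- R3 - (-1)*R2:  [  0   0  -2   0 ]
R4 <- R4 - (-2)*R2:  [ 0  0  8  2 ]
R4 <- R4 - (-4)*R3:  [ 0  0  0  2 ]
Upper-triangular form:
[ 4   1  -2  -4 ]
[ 0  -5   6  -6 ]
[ 0   0  -2   0 ]
[ 0   0   0   2 ]
det(A) = (-1)^0 * (4) * (-5) * (-2) * (2) = 80  (0 row swaps -> sign +1)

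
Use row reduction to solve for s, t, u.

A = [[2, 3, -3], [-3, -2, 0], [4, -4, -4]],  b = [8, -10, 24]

(4, -1, -1)

Forward elimination on [A|b]:
R2 <- R2 - (-3/2)*R1:  [    0   5/2  -9/2     2 ]
R3 <- R3 - (2)*R1:  [   0  -10    2    8 ]
R3 <- R3 - (-4)*R2:  [   0    0  -16   16 ]
Row echelon form:
[ 2    3    -3  |   8 ]
[ 0  5/2  -9/2  |   2 ]
[ 0    0   -16  |  16 ]
Back-substitution:
u = (16) / -16 = -1
t = (2 - (-9/2)*(-1)) / (5/2) = -1
s = (8 - (3)*(-1) - (-3)*(-1)) / 2 = 4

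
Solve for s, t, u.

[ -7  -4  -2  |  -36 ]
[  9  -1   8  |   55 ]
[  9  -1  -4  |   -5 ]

(2, 3, 5)

Forward elimination on [A|b]:
R2 <- R2 - (-9/7)*R1:  [     0  -43/7   38/7   61/7 ]
R3 <- R3 - (-9/7)*R1:  [      0   -43/7   -46/7  -359/7 ]
R3 <- R3 - (1)*R2:  [   0    0  -12  -60 ]
Row echelon form:
[ -7     -4    -2  |   -36 ]
[  0  -43/7  38/7  |  61/7 ]
[  0      0   -12  |   -60 ]
Back-substitution:
u = (-60) / -12 = 5
t = (61/7 - (38/7)*(5)) / (-43/7) = 3
s = (-36 - (-4)*(3) - (-2)*(5)) / -7 = 2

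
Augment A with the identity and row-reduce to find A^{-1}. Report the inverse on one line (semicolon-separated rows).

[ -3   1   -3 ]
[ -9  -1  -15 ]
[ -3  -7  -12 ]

inverse = [-31/12 11/12 -1/2; -7/4 3/4 -1/2; 5/3 -2/3 1/3]

Gauss-Jordan on [A | I]:
R1 <- (1/-3)*R1:  [    1  -1/3     1  |  -1/3     0     0 ]
R2 <- R2 - (-9)*R1:  [  0  -4  -6  |  -3   1   0 ]
R3 <- R3 - (-3)*R1:  [  0  -8  -9  |  -1   0   1 ]
R2 <- (1/-4)*R2:  [    0     1   3/2  |   3/4  -1/4     0 ]
R1 <- R1 - (-1/3)*R2:  [     1      0    3/2  |  -1/12  -1/12      0 ]
R3 <- R3 - (-8)*R2:  [  0   0   3  |   5  -2   1 ]
R3 <- (1/3)*R3:  [    0     0     1  |   5/3  -2/3   1/3 ]
R1 <- R1 - (3/2)*R3:  [      1       0       0  |  -31/12   11/12    -1/2 ]
R2 <- R2 - (3/2)*R3:  [    0     1     0  |  -7/4   3/4  -1/2 ]
Right block of [I | A^{-1}] is the inverse:
[ -31/12  11/12  -1/2 ]
[   -7/4    3/4  -1/2 ]
[    5/3   -2/3   1/3 ]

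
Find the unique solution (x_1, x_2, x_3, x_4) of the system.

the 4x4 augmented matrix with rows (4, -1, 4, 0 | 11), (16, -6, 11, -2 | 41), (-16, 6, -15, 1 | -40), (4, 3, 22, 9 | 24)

(4, 1, -1, 3)

Forward elimination on [A|b]:
R2 <- R2 - (4)*R1:  [  0  -2  -5  -2  -3 ]
R3 <- R3 - (-4)*R1:  [ 0  2  1  1  4 ]
R4 <- R4 - (1)*R1:  [  0   4  18   9  13 ]
R3 <- R3 - (-1)*R2:  [  0   0  -4  -1   1 ]
R4 <- R4 - (-2)*R2:  [ 0  0  8  5  7 ]
R4 <- R4 - (-2)*R3:  [ 0  0  0  3  9 ]
Row echelon form:
[ 4  -1   4   0  |  11 ]
[ 0  -2  -5  -2  |  -3 ]
[ 0   0  -4  -1  |   1 ]
[ 0   0   0   3  |   9 ]
Back-substitution:
x_4 = (9) / 3 = 3
x_3 = (1 - (-1)*(3)) / -4 = -1
x_2 = (-3 - (-5)*(-1) - (-2)*(3)) / -2 = 1
x_1 = (11 - (-1)*(1) - (4)*(-1)) / 4 = 4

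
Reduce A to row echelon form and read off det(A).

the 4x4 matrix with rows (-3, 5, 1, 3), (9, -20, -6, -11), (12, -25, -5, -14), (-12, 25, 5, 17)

det(A) = 90

Forward elimination:
R2 <- R2 - (-3)*R1:  [  0  -5  -3  -2 ]
R3 <- R3 - (-4)*R1:  [  0  -5  -1  -2 ]
R4 <- R4 - (4)*R1:  [ 0  5  1  5 ]
R3 <- R3 - (1)*R2:  [ 0  0  2  0 ]
R4 <- R4 - (-1)*R2:  [  0   0  -2   3 ]
R4 <- R4 - (-1)*R3:  [ 0  0  0  3 ]
Upper-triangular form:
[ -3   5   1   3 ]
[  0  -5  -3  -2 ]
[  0   0   2   0 ]
[  0   0   0   3 ]
det(A) = (-1)^0 * (-3) * (-5) * (2) * (3) = 90  (0 row swaps -> sign +1)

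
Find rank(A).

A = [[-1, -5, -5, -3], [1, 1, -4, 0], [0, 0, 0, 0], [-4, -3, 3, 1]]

rank(A) = 3

Row reduction:
R2 <- R2 - (-1)*R1:  [  0  -4  -9  -3 ]
R4 <- R4 - (4)*R1:  [  0  17  23  13 ]
R4 <- R4 - (-17/4)*R2:  [     0      0  -61/4    1/4 ]
R3 <-> R4   (pivot in column 3 was zero)
[ -1  -5     -5   -3 ]
[  0  -4     -9   -3 ]
[  0   0  -61/4  1/4 ]
[  0   0      0    0 ]
Row echelon form:
[ -1  -5     -5   -3 ]
[  0  -4     -9   -3 ]
[  0   0  -61/4  1/4 ]
[  0   0      0    0 ]
Nonzero rows / pivot columns: 3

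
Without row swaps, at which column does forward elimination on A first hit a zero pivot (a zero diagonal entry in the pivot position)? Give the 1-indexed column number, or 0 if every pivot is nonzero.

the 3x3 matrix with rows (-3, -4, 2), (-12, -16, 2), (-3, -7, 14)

first zero-pivot column = 2

Naive forward elimination:
R2 <- R2 - (4)*R1:  [  0   0  -6 ]
R3 <- R3 - (1)*R1:  [  0  -3  12 ]
Matrix at this point:
[ -3  -4   2 ]
[  0   0  -6 ]
[  0  -3  12 ]
Pivot entry (2,2) is zero but row 3 has -3 in column 2 -> naive elimination stops; a row interchange (e.g. R2 <-> R3) would be required here.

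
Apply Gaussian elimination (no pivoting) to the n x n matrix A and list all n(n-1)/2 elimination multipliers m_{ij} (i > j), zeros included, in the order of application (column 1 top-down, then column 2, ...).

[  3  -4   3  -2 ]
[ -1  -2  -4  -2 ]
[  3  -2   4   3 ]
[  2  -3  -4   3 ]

Forward elimination:
R2 <- R2 - (-1/3)*R1:  [     0  -10/3     -3   -8/3 ]
R3 <- R3 - (1)*R1:  [ 0  2  1  5 ]
R4 <- R4 - (2/3)*R1:  [    0  -1/3    -6  13/3 ]
R3 <- R3 - (-3/5)*R2:  [    0     0  -4/5  17/5 ]
R4 <- R4 - (1/10)*R2:  [      0       0  -57/10    23/5 ]
R4 <- R4 - (57/8)*R3:  [      0       0       0  -157/8 ]
Multipliers (in order of application): m_{21} = -1/3, m_{31} = 1, m_{41} = 2/3, m_{32} = -3/5, m_{42} = 1/10, m_{43} = 57/8

multipliers: -1/3, 1, 2/3, -3/5, 1/10, 57/8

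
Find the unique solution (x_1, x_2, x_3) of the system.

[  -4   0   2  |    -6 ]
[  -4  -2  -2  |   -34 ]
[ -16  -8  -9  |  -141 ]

Forward elimination on [A|b]:
R2 <- R2 - (1)*R1:  [   0   -2   -4  -28 ]
R3 <- R3 - (4)*R1:  [    0    -8   -17  -117 ]
R3 <- R3 - (4)*R2:  [  0   0  -1  -5 ]
Row echelon form:
[ -4   0   2  |   -6 ]
[  0  -2  -4  |  -28 ]
[  0   0  -1  |   -5 ]
Back-substitution:
x_3 = (-5) / -1 = 5
x_2 = (-28 - (-4)*(5)) / -2 = 4
x_1 = (-6 - (2)*(5)) / -4 = 4

(4, 4, 5)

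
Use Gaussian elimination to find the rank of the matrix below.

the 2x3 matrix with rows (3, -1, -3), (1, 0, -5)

Row reduction:
R2 <- R2 - (1/3)*R1:  [   0  1/3   -4 ]
Row echelon form:
[ 3   -1  -3 ]
[ 0  1/3  -4 ]
Nonzero rows / pivot columns: 2

rank(A) = 2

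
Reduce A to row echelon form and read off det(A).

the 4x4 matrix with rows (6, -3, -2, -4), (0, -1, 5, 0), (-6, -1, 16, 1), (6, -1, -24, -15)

Forward elimination:
R3 <- R3 - (-1)*R1:  [  0  -4  14  -3 ]
R4 <- R4 - (1)*R1:  [   0    2  -22  -11 ]
R3 <- R3 - (4)*R2:  [  0   0  -6  -3 ]
R4 <- R4 - (-2)*R2:  [   0    0  -12  -11 ]
R4 <- R4 - (2)*R3:  [  0   0   0  -5 ]
Upper-triangular form:
[ 6  -3  -2  -4 ]
[ 0  -1   5   0 ]
[ 0   0  -6  -3 ]
[ 0   0   0  -5 ]
det(A) = (-1)^0 * (6) * (-1) * (-6) * (-5) = -180  (0 row swaps -> sign +1)

det(A) = -180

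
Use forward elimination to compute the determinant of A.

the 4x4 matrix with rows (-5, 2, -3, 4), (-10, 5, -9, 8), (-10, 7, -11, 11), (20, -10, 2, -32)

Forward elimination:
R2 <- R2 - (2)*R1:  [  0   1  -3   0 ]
R3 <- R3 - (2)*R1:  [  0   3  -5   3 ]
R4 <- R4 - (-4)*R1:  [   0   -2  -10  -16 ]
R3 <- R3 - (3)*R2:  [ 0  0  4  3 ]
R4 <- R4 - (-2)*R2:  [   0    0  -16  -16 ]
R4 <- R4 - (-4)*R3:  [  0   0   0  -4 ]
Upper-triangular form:
[ -5  2  -3   4 ]
[  0  1  -3   0 ]
[  0  0   4   3 ]
[  0  0   0  -4 ]
det(A) = (-1)^0 * (-5) * (1) * (4) * (-4) = 80  (0 row swaps -> sign +1)

det(A) = 80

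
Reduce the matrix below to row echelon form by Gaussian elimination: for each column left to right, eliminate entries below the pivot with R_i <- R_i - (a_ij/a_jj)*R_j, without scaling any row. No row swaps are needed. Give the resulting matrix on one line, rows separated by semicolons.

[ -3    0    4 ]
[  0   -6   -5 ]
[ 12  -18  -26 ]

REF = [-3 0 4; 0 -6 -5; 0 0 5]

Forward elimination:
R3 <- R3 - (-4)*R1:  [   0  -18  -10 ]
R3 <- R3 - (3)*R2:  [ 0  0  5 ]
Row echelon form:
[ -3   0   4 ]
[  0  -6  -5 ]
[  0   0   5 ]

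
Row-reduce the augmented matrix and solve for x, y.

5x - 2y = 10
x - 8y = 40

Forward elimination on [A|b]:
R2 <- R2 - (1/5)*R1:  [     0  -38/5     38 ]
Row echelon form:
[ 5     -2  |  10 ]
[ 0  -38/5  |  38 ]
Back-substitution:
y = (38) / (-38/5) = -5
x = (10 - (-2)*(-5)) / 5 = 0

(0, -5)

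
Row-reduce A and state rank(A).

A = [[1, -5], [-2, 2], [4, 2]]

Row reduction:
R2 <- R2 - (-2)*R1:  [  0  -8 ]
R3 <- R3 - (4)*R1:  [  0  22 ]
R3 <- R3 - (-11/4)*R2:  [ 0  0 ]
Row echelon form:
[ 1  -5 ]
[ 0  -8 ]
[ 0   0 ]
Nonzero rows / pivot columns: 2

rank(A) = 2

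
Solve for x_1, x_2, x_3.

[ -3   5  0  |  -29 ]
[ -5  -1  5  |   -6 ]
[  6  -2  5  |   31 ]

(3, -4, 1)

Forward elimination on [A|b]:
R2 <- R2 - (5/3)*R1:  [     0  -28/3      5  127/3 ]
R3 <- R3 - (-2)*R1:  [   0    8    5  -27 ]
R3 <- R3 - (-6/7)*R2:  [    0     0  65/7  65/7 ]
Row echelon form:
[ -3      5     0  |    -29 ]
[  0  -28/3     5  |  127/3 ]
[  0      0  65/7  |   65/7 ]
Back-substitution:
x_3 = (65/7) / (65/7) = 1
x_2 = (127/3 - (5)*(1)) / (-28/3) = -4
x_1 = (-29 - (5)*(-4)) / -3 = 3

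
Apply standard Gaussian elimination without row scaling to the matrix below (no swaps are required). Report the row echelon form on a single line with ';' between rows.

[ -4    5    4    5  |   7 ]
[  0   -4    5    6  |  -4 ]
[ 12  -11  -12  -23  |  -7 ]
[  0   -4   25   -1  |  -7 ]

REF = [-4 5 4 5 7; 0 -4 5 6 -4; 0 0 5 -2 10; 0 0 0 1 -43]

Forward elimination:
R3 <- R3 - (-3)*R1:  [  0   4   0  -8  14 ]
R3 <- R3 - (-1)*R2:  [  0   0   5  -2  10 ]
R4 <- R4 - (1)*R2:  [  0   0  20  -7  -3 ]
R4 <- R4 - (4)*R3:  [   0    0    0    1  -43 ]
Row echelon form:
[ -4   5  4   5  |    7 ]
[  0  -4  5   6  |   -4 ]
[  0   0  5  -2  |   10 ]
[  0   0  0   1  |  -43 ]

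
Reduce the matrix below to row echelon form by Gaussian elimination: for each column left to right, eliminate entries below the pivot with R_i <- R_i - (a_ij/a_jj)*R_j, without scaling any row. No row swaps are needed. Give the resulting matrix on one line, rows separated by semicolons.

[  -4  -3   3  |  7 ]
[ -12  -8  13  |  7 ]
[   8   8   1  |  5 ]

REF = [-4 -3 3 7; 0 1 4 -14; 0 0 -1 47]

Forward elimination:
R2 <- R2 - (3)*R1:  [   0    1    4  -14 ]
R3 <- R3 - (-2)*R1:  [  0   2   7  19 ]
R3 <- R3 - (2)*R2:  [  0   0  -1  47 ]
Row echelon form:
[ -4  -3   3  |    7 ]
[  0   1   4  |  -14 ]
[  0   0  -1  |   47 ]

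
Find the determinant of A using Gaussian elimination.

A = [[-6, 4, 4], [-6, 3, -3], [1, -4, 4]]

det(A) = 168

Forward elimination:
R2 <- R2 - (1)*R1:  [  0  -1  -7 ]
R3 <- R3 - (-1/6)*R1:  [     0  -10/3   14/3 ]
R3 <- R3 - (10/3)*R2:  [  0   0  28 ]
Upper-triangular form:
[ -6   4   4 ]
[  0  -1  -7 ]
[  0   0  28 ]
det(A) = (-1)^0 * (-6) * (-1) * (28) = 168  (0 row swaps -> sign +1)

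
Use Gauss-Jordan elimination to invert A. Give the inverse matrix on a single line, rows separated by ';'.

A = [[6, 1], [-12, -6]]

Gauss-Jordan on [A | I]:
R1 <- (1/6)*R1:  [   1  1/6  |  1/6    0 ]
R2 <- R2 - (-12)*R1:  [  0  -4  |   2   1 ]
R2 <- (1/-4)*R2:  [    0     1  |  -1/2  -1/4 ]
R1 <- R1 - (1/6)*R2:  [    1     0  |   1/4  1/24 ]
Right block of [I | A^{-1}] is the inverse:
[  1/4  1/24 ]
[ -1/2  -1/4 ]

inverse = [1/4 1/24; -1/2 -1/4]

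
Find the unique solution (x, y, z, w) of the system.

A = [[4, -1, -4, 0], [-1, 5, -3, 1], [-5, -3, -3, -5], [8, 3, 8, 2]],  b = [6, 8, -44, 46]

(3, 2, 1, 4)

Forward elimination on [A|b]:
R2 <- R2 - (-1/4)*R1:  [    0  19/4    -4     1  19/2 ]
R3 <- R3 - (-5/4)*R1:  [     0  -17/4     -8     -5  -73/2 ]
R4 <- R4 - (2)*R1:  [  0   5  16   2  34 ]
R3 <- R3 - (-17/19)*R2:  [       0        0  -220/19   -78/19      -28 ]
R4 <- R4 - (20/19)*R2:  [      0       0  384/19   18/19      24 ]
R4 <- R4 - (-96/55)*R3:  [        0         0         0   -342/55  -1368/55 ]
Row echelon form:
[ 4    -1       -4        0  |         6 ]
[ 0  19/4       -4        1  |      19/2 ]
[ 0     0  -220/19   -78/19  |       -28 ]
[ 0     0        0  -342/55  |  -1368/55 ]
Back-substitution:
w = (-1368/55) / (-342/55) = 4
z = (-28 - (-78/19)*(4)) / (-220/19) = 1
y = (19/2 - (-4)*(1) - (1)*(4)) / (19/4) = 2
x = (6 - (-1)*(2) - (-4)*(1)) / 4 = 3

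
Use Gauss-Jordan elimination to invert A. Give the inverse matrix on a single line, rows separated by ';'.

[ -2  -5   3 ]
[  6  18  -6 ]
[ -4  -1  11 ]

Gauss-Jordan on [A | I]:
R1 <- (1/-2)*R1:  [    1   5/2  -3/2  |  -1/2     0     0 ]
R2 <- R2 - (6)*R1:  [ 0  3  3  |  3  1  0 ]
R3 <- R3 - (-4)*R1:  [  0   9   5  |  -2   0   1 ]
R2 <- (1/3)*R2:  [   0    1    1  |    1  1/3    0 ]
R1 <- R1 - (5/2)*R2:  [    1     0    -4  |    -3  -5/6     0 ]
R3 <- R3 - (9)*R2:  [   0    0   -4  |  -11   -3    1 ]
R3 <- (1/-4)*R3:  [    0     0     1  |  11/4   3/4  -1/4 ]
R1 <- R1 - (-4)*R3:  [    1     0     0  |     8  13/6    -1 ]
R2 <- R2 - (1)*R3:  [     0      1      0  |   -7/4  -5/12    1/4 ]
Right block of [I | A^{-1}] is the inverse:
[    8   13/6    -1 ]
[ -7/4  -5/12   1/4 ]
[ 11/4    3/4  -1/4 ]

inverse = [8 13/6 -1; -7/4 -5/12 1/4; 11/4 3/4 -1/4]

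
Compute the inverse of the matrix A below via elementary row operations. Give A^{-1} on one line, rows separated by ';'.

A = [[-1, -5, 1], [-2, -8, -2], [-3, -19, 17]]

Gauss-Jordan on [A | I]:
R1 <- (1/-1)*R1:  [  1   5  -1  |  -1   0   0 ]
R2 <- R2 - (-2)*R1:  [  0   2  -4  |  -2   1   0 ]
R3 <- R3 - (-3)*R1:  [  0  -4  14  |  -3   0   1 ]
R2 <- (1/2)*R2:  [   0    1   -2  |   -1  1/2    0 ]
R1 <- R1 - (5)*R2:  [    1     0     9  |     4  -5/2     0 ]
R3 <- R3 - (-4)*R2:  [  0   0   6  |  -7   2   1 ]
R3 <- (1/6)*R3:  [    0     0     1  |  -7/6   1/3   1/6 ]
R1 <- R1 - (9)*R3:  [     1      0      0  |   29/2  -11/2   -3/2 ]
R2 <- R2 - (-2)*R3:  [     0      1      0  |  -10/3    7/6    1/3 ]
Right block of [I | A^{-1}] is the inverse:
[  29/2  -11/2  -3/2 ]
[ -10/3    7/6   1/3 ]
[  -7/6    1/3   1/6 ]

inverse = [29/2 -11/2 -3/2; -10/3 7/6 1/3; -7/6 1/3 1/6]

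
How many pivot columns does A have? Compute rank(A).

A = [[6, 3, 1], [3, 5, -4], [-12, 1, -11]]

Row reduction:
R2 <- R2 - (1/2)*R1:  [    0   7/2  -9/2 ]
R3 <- R3 - (-2)*R1:  [  0   7  -9 ]
R3 <- R3 - (2)*R2:  [ 0  0  0 ]
Row echelon form:
[ 6    3     1 ]
[ 0  7/2  -9/2 ]
[ 0    0     0 ]
Nonzero rows / pivot columns: 2

rank(A) = 2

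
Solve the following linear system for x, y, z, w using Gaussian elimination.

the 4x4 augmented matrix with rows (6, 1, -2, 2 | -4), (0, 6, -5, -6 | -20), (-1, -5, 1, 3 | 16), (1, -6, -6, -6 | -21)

(-3, 0, -2, 5)

Forward elimination on [A|b]:
R3 <- R3 - (-1/6)*R1:  [     0  -29/6    2/3   10/3   46/3 ]
R4 <- R4 - (1/6)*R1:  [     0  -37/6  -17/3  -19/3  -61/3 ]
R3 <- R3 - (-29/36)*R2:  [       0        0  -121/36     -3/2     -7/9 ]
R4 <- R4 - (-37/36)*R2:  [       0        0  -389/36    -25/2   -368/9 ]
R4 <- R4 - (389/121)*R3:  [         0          0          0   -929/121  -4645/121 ]
Row echelon form:
[ 6  1       -2         2  |         -4 ]
[ 0  6       -5        -6  |        -20 ]
[ 0  0  -121/36      -3/2  |       -7/9 ]
[ 0  0        0  -929/121  |  -4645/121 ]
Back-substitution:
w = (-4645/121) / (-929/121) = 5
z = (-7/9 - (-3/2)*(5)) / (-121/36) = -2
y = (-20 - (-5)*(-2) - (-6)*(5)) / 6 = 0
x = (-4 - (1)*(0) - (-2)*(-2) - (2)*(5)) / 6 = -3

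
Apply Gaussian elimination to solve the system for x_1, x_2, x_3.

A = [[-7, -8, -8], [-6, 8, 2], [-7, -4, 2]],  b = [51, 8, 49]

(-5, -3, 1)

Forward elimination on [A|b]:
R2 <- R2 - (6/7)*R1:  [      0   104/7    62/7  -250/7 ]
R3 <- R3 - (1)*R1:  [  0   4  10  -2 ]
R3 <- R3 - (7/26)*R2:  [     0      0  99/13  99/13 ]
Row echelon form:
[ -7     -8     -8  |      51 ]
[  0  104/7   62/7  |  -250/7 ]
[  0      0  99/13  |   99/13 ]
Back-substitution:
x_3 = (99/13) / (99/13) = 1
x_2 = (-250/7 - (62/7)*(1)) / (104/7) = -3
x_1 = (51 - (-8)*(-3) - (-8)*(1)) / -7 = -5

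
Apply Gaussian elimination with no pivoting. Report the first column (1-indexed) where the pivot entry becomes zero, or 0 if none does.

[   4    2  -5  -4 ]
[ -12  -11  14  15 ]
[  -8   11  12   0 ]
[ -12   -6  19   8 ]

first zero-pivot column = 4

Naive forward elimination:
R2 <- R2 - (-3)*R1:  [  0  -5  -1   3 ]
R3 <- R3 - (-2)*R1:  [  0  15   2  -8 ]
R4 <- R4 - (-3)*R1:  [  0   0   4  -4 ]
R3 <- R3 - (-3)*R2:  [  0   0  -1   1 ]
R4 <- R4 - (-4)*R3:  [ 0  0  0  0 ]
Matrix at this point:
[ 4   2  -5  -4 ]
[ 0  -5  -1   3 ]
[ 0   0  -1   1 ]
[ 0   0   0   0 ]
Pivot entry (4,4) in the last row is zero and there are no rows below to swap with -> zero pivot in column 4 (A is singular).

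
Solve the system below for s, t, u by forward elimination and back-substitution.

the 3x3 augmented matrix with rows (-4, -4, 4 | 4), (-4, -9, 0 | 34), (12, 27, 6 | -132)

(-4, -2, -5)

Forward elimination on [A|b]:
R2 <- R2 - (1)*R1:  [  0  -5  -4  30 ]
R3 <- R3 - (-3)*R1:  [    0    15    18  -120 ]
R3 <- R3 - (-3)*R2:  [   0    0    6  -30 ]
Row echelon form:
[ -4  -4   4  |    4 ]
[  0  -5  -4  |   30 ]
[  0   0   6  |  -30 ]
Back-substitution:
u = (-30) / 6 = -5
t = (30 - (-4)*(-5)) / -5 = -2
s = (4 - (-4)*(-2) - (4)*(-5)) / -4 = -4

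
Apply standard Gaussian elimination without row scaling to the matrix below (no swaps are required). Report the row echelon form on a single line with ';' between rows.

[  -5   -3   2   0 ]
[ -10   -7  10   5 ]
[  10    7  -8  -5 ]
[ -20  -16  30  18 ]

Forward elimination:
R2 <- R2 - (2)*R1:  [  0  -1   6   5 ]
R3 <- R3 - (-2)*R1:  [  0   1  -4  -5 ]
R4 <- R4 - (4)*R1:  [  0  -4  22  18 ]
R3 <- R3 - (-1)*R2:  [ 0  0  2  0 ]
R4 <- R4 - (4)*R2:  [  0   0  -2  -2 ]
R4 <- R4 - (-1)*R3:  [  0   0   0  -2 ]
Row echelon form:
[ -5  -3  2   0 ]
[  0  -1  6   5 ]
[  0   0  2   0 ]
[  0   0  0  -2 ]

REF = [-5 -3 2 0; 0 -1 6 5; 0 0 2 0; 0 0 0 -2]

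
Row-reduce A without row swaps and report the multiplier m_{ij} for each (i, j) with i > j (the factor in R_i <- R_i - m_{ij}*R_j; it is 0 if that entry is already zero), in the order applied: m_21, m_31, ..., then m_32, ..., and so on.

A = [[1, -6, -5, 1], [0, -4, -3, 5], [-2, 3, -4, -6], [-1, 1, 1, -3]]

multipliers: 0, -2, -1, 9/4, 5/4, 1/29

Forward elimination:
R2: entry in column 1 is already 0 -> m_{21} = 0 (no row operation needed)
R3 <- R3 - (-2)*R1:  [   0   -9  -14   -4 ]
R4 <- R4 - (-1)*R1:  [  0  -5  -4  -2 ]
R3 <- R3 - (9/4)*R2:  [     0      0  -29/4  -61/4 ]
R4 <- R4 - (5/4)*R2:  [     0      0   -1/4  -33/4 ]
R4 <- R4 - (1/29)*R3:  [       0        0        0  -224/29 ]
Multipliers (in order of application): m_{21} = 0, m_{31} = -2, m_{41} = -1, m_{32} = 9/4, m_{42} = 5/4, m_{43} = 1/29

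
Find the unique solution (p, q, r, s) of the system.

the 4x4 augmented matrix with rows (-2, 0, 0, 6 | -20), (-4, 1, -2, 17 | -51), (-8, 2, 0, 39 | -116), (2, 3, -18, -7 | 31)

Forward elimination on [A|b]:
R2 <- R2 - (2)*R1:  [   0    1   -2    5  -11 ]
R3 <- R3 - (4)*R1:  [   0    2    0   15  -36 ]
R4 <- R4 - (-1)*R1:  [   0    3  -18   -1   11 ]
R3 <- R3 - (2)*R2:  [   0    0    4    5  -14 ]
R4 <- R4 - (3)*R2:  [   0    0  -12  -16   44 ]
R4 <- R4 - (-3)*R3:  [  0   0   0  -1   2 ]
Row echelon form:
[ -2  0   0   6  |  -20 ]
[  0  1  -2   5  |  -11 ]
[  0  0   4   5  |  -14 ]
[  0  0   0  -1  |    2 ]
Back-substitution:
s = (2) / -1 = -2
r = (-14 - (5)*(-2)) / 4 = -1
q = (-11 - (-2)*(-1) - (5)*(-2)) / 1 = -3
p = (-20 - (6)*(-2)) / -2 = 4

(4, -3, -1, -2)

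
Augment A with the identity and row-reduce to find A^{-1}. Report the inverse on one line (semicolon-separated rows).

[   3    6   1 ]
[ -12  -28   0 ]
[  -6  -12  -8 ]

inverse = [28/9 1/2 7/18; -4/3 -1/4 -1/6; -1/3 0 -1/6]

Gauss-Jordan on [A | I]:
R1 <- (1/3)*R1:  [   1    2  1/3  |  1/3    0    0 ]
R2 <- R2 - (-12)*R1:  [  0  -4   4  |   4   1   0 ]
R3 <- R3 - (-6)*R1:  [  0   0  -6  |   2   0   1 ]
R2 <- (1/-4)*R2:  [    0     1    -1  |    -1  -1/4     0 ]
R1 <- R1 - (2)*R2:  [   1    0  7/3  |  7/3  1/2    0 ]
R3 <- (1/-6)*R3:  [    0     0     1  |  -1/3     0  -1/6 ]
R1 <- R1 - (7/3)*R3:  [    1     0     0  |  28/9   1/2  7/18 ]
R2 <- R2 - (-1)*R3:  [    0     1     0  |  -4/3  -1/4  -1/6 ]
Right block of [I | A^{-1}] is the inverse:
[ 28/9   1/2  7/18 ]
[ -4/3  -1/4  -1/6 ]
[ -1/3     0  -1/6 ]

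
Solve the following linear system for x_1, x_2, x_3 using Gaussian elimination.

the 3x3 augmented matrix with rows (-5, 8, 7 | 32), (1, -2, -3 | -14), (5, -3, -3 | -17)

(-1, -1, 5)

Forward elimination on [A|b]:
R2 <- R2 - (-1/5)*R1:  [     0   -2/5   -8/5  -38/5 ]
R3 <- R3 - (-1)*R1:  [  0   5   4  15 ]
R3 <- R3 - (-25/2)*R2:  [   0    0  -16  -80 ]
Row echelon form:
[ -5     8     7  |     32 ]
[  0  -2/5  -8/5  |  -38/5 ]
[  0     0   -16  |    -80 ]
Back-substitution:
x_3 = (-80) / -16 = 5
x_2 = (-38/5 - (-8/5)*(5)) / (-2/5) = -1
x_1 = (32 - (8)*(-1) - (7)*(5)) / -5 = -1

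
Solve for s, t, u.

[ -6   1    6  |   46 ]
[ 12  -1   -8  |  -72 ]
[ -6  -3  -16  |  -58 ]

Forward elimination on [A|b]:
R2 <- R2 - (-2)*R1:  [  0   1   4  20 ]
R3 <- R3 - (1)*R1:  [    0    -4   -22  -104 ]
R3 <- R3 - (-4)*R2:  [   0    0   -6  -24 ]
Row echelon form:
[ -6  1   6  |   46 ]
[  0  1   4  |   20 ]
[  0  0  -6  |  -24 ]
Back-substitution:
u = (-24) / -6 = 4
t = (20 - (4)*(4)) / 1 = 4
s = (46 - (1)*(4) - (6)*(4)) / -6 = -3

(-3, 4, 4)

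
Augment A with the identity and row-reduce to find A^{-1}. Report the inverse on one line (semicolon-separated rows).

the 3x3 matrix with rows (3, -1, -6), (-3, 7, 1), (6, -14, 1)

inverse = [7/18 85/54 41/54; 1/6 13/18 5/18; 0 2/3 1/3]

Gauss-Jordan on [A | I]:
R1 <- (1/3)*R1:  [    1  -1/3    -2  |   1/3     0     0 ]
R2 <- R2 - (-3)*R1:  [  0   6  -5  |   1   1   0 ]
R3 <- R3 - (6)*R1:  [   0  -12   13  |   -2    0    1 ]
R2 <- (1/6)*R2:  [    0     1  -5/6  |   1/6   1/6     0 ]
R1 <- R1 - (-1/3)*R2:  [      1       0  -41/18  |    7/18    1/18       0 ]
R3 <- R3 - (-12)*R2:  [ 0  0  3  |  0  2  1 ]
R3 <- (1/3)*R3:  [   0    0    1  |    0  2/3  1/3 ]
R1 <- R1 - (-41/18)*R3:  [     1      0      0  |   7/18  85/54  41/54 ]
R2 <- R2 - (-5/6)*R3:  [     0      1      0  |    1/6  13/18   5/18 ]
Right block of [I | A^{-1}] is the inverse:
[ 7/18  85/54  41/54 ]
[  1/6  13/18   5/18 ]
[    0    2/3    1/3 ]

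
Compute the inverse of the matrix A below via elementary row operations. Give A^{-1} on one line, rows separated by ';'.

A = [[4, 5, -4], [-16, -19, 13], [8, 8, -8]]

inverse = [-2 -1/3 11/24; 1 0 -1/2; -1 -1/3 -1/6]

Gauss-Jordan on [A | I]:
R1 <- (1/4)*R1:  [   1  5/4   -1  |  1/4    0    0 ]
R2 <- R2 - (-16)*R1:  [  0   1  -3  |   4   1   0 ]
R3 <- R3 - (8)*R1:  [  0  -2   0  |  -2   0   1 ]
R1 <- R1 - (5/4)*R2:  [     1      0   11/4  |  -19/4   -5/4      0 ]
R3 <- R3 - (-2)*R2:  [  0   0  -6  |   6   2   1 ]
R3 <- (1/-6)*R3:  [    0     0     1  |    -1  -1/3  -1/6 ]
R1 <- R1 - (11/4)*R3:  [     1      0      0  |     -2   -1/3  11/24 ]
R2 <- R2 - (-3)*R3:  [    0     1     0  |     1     0  -1/2 ]
Right block of [I | A^{-1}] is the inverse:
[ -2  -1/3  11/24 ]
[  1     0   -1/2 ]
[ -1  -1/3   -1/6 ]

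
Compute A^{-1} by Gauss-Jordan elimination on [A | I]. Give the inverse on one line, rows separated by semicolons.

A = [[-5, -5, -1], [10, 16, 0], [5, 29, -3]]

inverse = [2/5 11/30 -2/15; -1/4 -1/6 1/12; -7/4 -1 1/4]

Gauss-Jordan on [A | I]:
R1 <- (1/-5)*R1:  [    1     1   1/5  |  -1/5     0     0 ]
R2 <- R2 - (10)*R1:  [  0   6  -2  |   2   1   0 ]
R3 <- R3 - (5)*R1:  [  0  24  -4  |   1   0   1 ]
R2 <- (1/6)*R2:  [    0     1  -1/3  |   1/3   1/6     0 ]
R1 <- R1 - (1)*R2:  [     1      0   8/15  |  -8/15   -1/6      0 ]
R3 <- R3 - (24)*R2:  [  0   0   4  |  -7  -4   1 ]
R3 <- (1/4)*R3:  [    0     0     1  |  -7/4    -1   1/4 ]
R1 <- R1 - (8/15)*R3:  [     1      0      0  |    2/5  11/30  -2/15 ]
R2 <- R2 - (-1/3)*R3:  [    0     1     0  |  -1/4  -1/6  1/12 ]
Right block of [I | A^{-1}] is the inverse:
[  2/5  11/30  -2/15 ]
[ -1/4   -1/6   1/12 ]
[ -7/4     -1    1/4 ]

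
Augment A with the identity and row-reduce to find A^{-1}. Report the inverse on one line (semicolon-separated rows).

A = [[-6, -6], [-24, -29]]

inverse = [-29/30 1/5; 4/5 -1/5]

Gauss-Jordan on [A | I]:
R1 <- (1/-6)*R1:  [    1     1  |  -1/6     0 ]
R2 <- R2 - (-24)*R1:  [  0  -5  |  -4   1 ]
R2 <- (1/-5)*R2:  [    0     1  |   4/5  -1/5 ]
R1 <- R1 - (1)*R2:  [      1       0  |  -29/30     1/5 ]
Right block of [I | A^{-1}] is the inverse:
[ -29/30   1/5 ]
[    4/5  -1/5 ]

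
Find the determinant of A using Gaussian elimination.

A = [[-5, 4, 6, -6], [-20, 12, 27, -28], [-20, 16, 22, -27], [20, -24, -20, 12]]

Forward elimination:
R2 <- R2 - (4)*R1:  [  0  -4   3  -4 ]
R3 <- R3 - (4)*R1:  [  0   0  -2  -3 ]
R4 <- R4 - (-4)*R1:  [   0   -8    4  -12 ]
R4 <- R4 - (2)*R2:  [  0   0  -2  -4 ]
R4 <- R4 - (1)*R3:  [  0   0   0  -1 ]
Upper-triangular form:
[ -5   4   6  -6 ]
[  0  -4   3  -4 ]
[  0   0  -2  -3 ]
[  0   0   0  -1 ]
det(A) = (-1)^0 * (-5) * (-4) * (-2) * (-1) = 40  (0 row swaps -> sign +1)

det(A) = 40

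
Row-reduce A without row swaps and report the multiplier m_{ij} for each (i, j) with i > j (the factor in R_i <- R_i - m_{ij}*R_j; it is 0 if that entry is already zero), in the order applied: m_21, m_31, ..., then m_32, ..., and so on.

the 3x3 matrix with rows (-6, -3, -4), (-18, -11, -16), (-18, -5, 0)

multipliers: 3, 3, -2

Forward elimination:
R2 <- R2 - (3)*R1:  [  0  -2  -4 ]
R3 <- R3 - (3)*R1:  [  0   4  12 ]
R3 <- R3 - (-2)*R2:  [ 0  0  4 ]
Multipliers (in order of application): m_{21} = 3, m_{31} = 3, m_{32} = -2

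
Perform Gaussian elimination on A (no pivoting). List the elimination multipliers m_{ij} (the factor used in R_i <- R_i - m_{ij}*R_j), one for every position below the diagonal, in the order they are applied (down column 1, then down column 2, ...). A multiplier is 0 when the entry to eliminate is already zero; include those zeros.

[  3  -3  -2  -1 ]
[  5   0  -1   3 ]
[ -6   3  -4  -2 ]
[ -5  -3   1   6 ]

Forward elimination:
R2 <- R2 - (5/3)*R1:  [    0     5   7/3  14/3 ]
R3 <- R3 - (-2)*R1:  [  0  -3  -8  -4 ]
R4 <- R4 - (-5/3)*R1:  [    0    -8  -7/3  13/3 ]
R3 <- R3 - (-3/5)*R2:  [     0      0  -33/5   -6/5 ]
R4 <- R4 - (-8/5)*R2:  [    0     0   7/5  59/5 ]
R4 <- R4 - (-7/33)*R3:  [      0       0       0  127/11 ]
Multipliers (in order of application): m_{21} = 5/3, m_{31} = -2, m_{41} = -5/3, m_{32} = -3/5, m_{42} = -8/5, m_{43} = -7/33

multipliers: 5/3, -2, -5/3, -3/5, -8/5, -7/33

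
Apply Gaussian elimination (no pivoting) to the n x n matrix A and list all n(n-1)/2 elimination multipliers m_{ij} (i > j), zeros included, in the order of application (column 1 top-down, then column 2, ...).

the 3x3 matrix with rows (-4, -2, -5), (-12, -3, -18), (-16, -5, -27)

multipliers: 3, 4, 1

Forward elimination:
R2 <- R2 - (3)*R1:  [  0   3  -3 ]
R3 <- R3 - (4)*R1:  [  0   3  -7 ]
R3 <- R3 - (1)*R2:  [  0   0  -4 ]
Multipliers (in order of application): m_{21} = 3, m_{31} = 4, m_{32} = 1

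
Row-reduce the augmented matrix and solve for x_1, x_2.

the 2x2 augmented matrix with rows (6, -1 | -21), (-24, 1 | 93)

(-4, -3)

Forward elimination on [A|b]:
R2 <- R2 - (-4)*R1:  [  0  -3   9 ]
Row echelon form:
[ 6  -1  |  -21 ]
[ 0  -3  |    9 ]
Back-substitution:
x_2 = (9) / -3 = -3
x_1 = (-21 - (-1)*(-3)) / 6 = -4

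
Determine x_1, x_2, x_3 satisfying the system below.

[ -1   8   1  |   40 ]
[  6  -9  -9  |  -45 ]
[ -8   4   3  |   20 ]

(0, 5, 0)

Forward elimination on [A|b]:
R2 <- R2 - (-6)*R1:  [   0   39   -3  195 ]
R3 <- R3 - (8)*R1:  [    0   -60    -5  -300 ]
R3 <- R3 - (-20/13)*R2:  [       0        0  -125/13        0 ]
Row echelon form:
[ -1   8        1  |   40 ]
[  0  39       -3  |  195 ]
[  0   0  -125/13  |    0 ]
Back-substitution:
x_3 = (0) / (-125/13) = 0
x_2 = (195 - (-3)*(0)) / 39 = 5
x_1 = (40 - (8)*(5) - (1)*(0)) / -1 = 0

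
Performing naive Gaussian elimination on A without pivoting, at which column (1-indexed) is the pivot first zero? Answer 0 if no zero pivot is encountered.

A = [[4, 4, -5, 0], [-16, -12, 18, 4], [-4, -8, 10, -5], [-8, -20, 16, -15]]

Naive forward elimination:
R2 <- R2 - (-4)*R1:  [  0   4  -2   4 ]
R3 <- R3 - (-1)*R1:  [  0  -4   5  -5 ]
R4 <- R4 - (-2)*R1:  [   0  -12    6  -15 ]
R3 <- R3 - (-1)*R2:  [  0   0   3  -1 ]
R4 <- R4 - (-3)*R2:  [  0   0   0  -3 ]
All pivots nonzero; naive elimination completes without hitting a zero pivot.

first zero-pivot column = 0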